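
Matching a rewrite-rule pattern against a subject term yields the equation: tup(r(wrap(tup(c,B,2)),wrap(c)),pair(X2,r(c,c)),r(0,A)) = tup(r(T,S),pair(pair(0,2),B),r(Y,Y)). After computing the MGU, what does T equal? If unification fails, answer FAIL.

wrap(tup(c,r(c,c),2))

Decompose tup/3: r(wrap(tup(c,B,2)),wrap(c)) = r(T,S),  pair(X2,r(c,c)) = pair(pair(0,2),B),  r(0,A) = r(Y,Y).
Decompose r/2: wrap(tup(c,B,2)) = T,  wrap(c) = S.
Bind T := wrap(tup(c,B,2)); no other remaining equation mentions T.
Bind S := wrap(c); no other remaining equation mentions S.
Decompose pair/2: X2 = pair(0,2),  r(c,c) = B.
Bind X2 := pair(0,2); no other remaining equation mentions X2.
Bind B := r(c,c); no other remaining equation mentions B. Substituting into the earlier binding gives T := wrap(tup(c,r(c,c),2)).
Decompose r/2: 0 = Y,  A = Y.
Bind Y := 0; substituting into the remaining equation gives: A = 0.
Bind A := 0.
MGU = { T -> wrap(tup(c,r(c,c),2)), S -> wrap(c), X2 -> pair(0,2), B -> r(c,c), Y -> 0, A -> 0 }, so T -> wrap(tup(c,r(c,c),2)).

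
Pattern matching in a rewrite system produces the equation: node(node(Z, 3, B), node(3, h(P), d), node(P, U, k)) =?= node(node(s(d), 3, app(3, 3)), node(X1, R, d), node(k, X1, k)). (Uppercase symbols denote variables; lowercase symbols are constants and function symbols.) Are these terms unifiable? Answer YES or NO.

Decompose node/3: node(Z, 3, B) =?= node(s(d), 3, app(3, 3)),  node(3, h(P), d) =?= node(X1, R, d),  node(P, U, k) =?= node(k, X1, k).
Decompose node/3: Z =?= s(d),  3 =?= 3,  B =?= app(3, 3).
Bind Z := s(d); no other remaining equation mentions Z.
Delete trivial equation 3 =?= 3.
Bind B := app(3, 3); no other remaining equation mentions B.
Decompose node/3: 3 =?= X1,  h(P) =?= R,  d =?= d.
Bind X1 := 3; substituting into the one remaining equation that mentions X1 gives: node(P, U, k) =?= node(k, 3, k).
Bind R := h(P); no other remaining equation mentions R.
Delete trivial equation d =?= d.
Decompose node/3: P =?= k,  U =?= 3,  k =?= k.
Bind P := k; no other remaining equation mentions P. Substituting into the earlier binding gives R := h(k).
Bind U := 3; no other remaining equation mentions U.
Delete trivial equation k =?= k.
No equations remain and no clash or occurs-check failure arose, so a unifier exists.

YES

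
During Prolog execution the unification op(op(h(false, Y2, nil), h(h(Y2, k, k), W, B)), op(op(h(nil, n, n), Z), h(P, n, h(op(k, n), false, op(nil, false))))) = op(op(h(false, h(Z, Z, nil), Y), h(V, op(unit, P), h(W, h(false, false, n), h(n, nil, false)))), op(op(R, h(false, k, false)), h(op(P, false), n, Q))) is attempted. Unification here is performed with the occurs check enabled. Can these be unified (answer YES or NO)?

Decompose op/2: op(h(false, Y2, nil), h(h(Y2, k, k), W, B)) = op(h(false, h(Z, Z, nil), Y), h(V, op(unit, P), h(W, h(false, false, n), h(n, nil, false)))),  op(op(h(nil, n, n), Z), h(P, n, h(op(k, n), false, op(nil, false)))) = op(op(R, h(false, k, false)), h(op(P, false), n, Q)).
Decompose op/2: h(false, Y2, nil) = h(false, h(Z, Z, nil), Y),  h(h(Y2, k, k), W, B) = h(V, op(unit, P), h(W, h(false, false, n), h(n, nil, false))).
Decompose h/3: false = false,  Y2 = h(Z, Z, nil),  nil = Y.
Delete trivial equation false = false.
Bind Y2 := h(Z, Z, nil); substituting into the one remaining equation that mentions Y2 gives: h(h(h(Z, Z, nil), k, k), W, B) = h(V, op(unit, P), h(W, h(false, false, n), h(n, nil, false))).
Bind Y := nil; no other remaining equation mentions Y.
Decompose h/3: h(h(Z, Z, nil), k, k) = V,  W = op(unit, P),  B = h(W, h(false, false, n), h(n, nil, false)).
Bind V := h(h(Z, Z, nil), k, k); no other remaining equation mentions V.
Bind W := op(unit, P); substituting into the one remaining equation that mentions W gives: B = h(op(unit, P), h(false, false, n), h(n, nil, false)).
Bind B := h(op(unit, P), h(false, false, n), h(n, nil, false)); no other remaining equation mentions B.
Decompose op/2: op(h(nil, n, n), Z) = op(R, h(false, k, false)),  h(P, n, h(op(k, n), false, op(nil, false))) = h(op(P, false), n, Q).
Decompose op/2: h(nil, n, n) = R,  Z = h(false, k, false).
Bind R := h(nil, n, n); no other remaining equation mentions R.
Bind Z := h(false, k, false); no other remaining equation mentions Z. Substituting into the earlier bindings gives Y2 := h(h(false, k, false), h(false, k, false), nil), V := h(h(h(false, k, false), h(false, k, false), nil), k, k).
Decompose h/3: P = op(P, false),  n = n,  h(op(k, n), false, op(nil, false)) = Q.
Occurs check fails: P occurs in op(P, false); the equation P = op(P, false) has no finite solution.

NO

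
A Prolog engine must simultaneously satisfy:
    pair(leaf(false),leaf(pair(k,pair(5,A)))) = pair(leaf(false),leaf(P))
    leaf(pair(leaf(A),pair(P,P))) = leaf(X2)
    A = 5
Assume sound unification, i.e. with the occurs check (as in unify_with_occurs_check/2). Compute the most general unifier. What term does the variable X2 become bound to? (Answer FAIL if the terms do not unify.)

Decompose pair/2: leaf(false) = leaf(false),  leaf(pair(k,pair(5,A))) = leaf(P).
Delete trivial equation leaf(false) = leaf(false).
Decompose leaf/1: pair(k,pair(5,A)) = P.
Bind P := pair(k,pair(5,A)); substituting into the one remaining equation that mentions P gives: leaf(pair(leaf(A),pair(pair(k,pair(5,A)),pair(k,pair(5,A))))) = leaf(X2).
Decompose leaf/1: pair(leaf(A),pair(pair(k,pair(5,A)),pair(k,pair(5,A)))) = X2.
Bind X2 := pair(leaf(A),pair(pair(k,pair(5,A)),pair(k,pair(5,A)))); no other remaining equation mentions X2.
Bind A := 5. Substituting into the earlier bindings gives P := pair(k,pair(5,5)), X2 := pair(leaf(5),pair(pair(k,pair(5,5)),pair(k,pair(5,5)))).
MGU = { P ↦ pair(k,pair(5,5)), X2 ↦ pair(leaf(5),pair(pair(k,pair(5,5)),pair(k,pair(5,5)))), A ↦ 5 }, so X2 ↦ pair(leaf(5),pair(pair(k,pair(5,5)),pair(k,pair(5,5)))).

pair(leaf(5),pair(pair(k,pair(5,5)),pair(k,pair(5,5))))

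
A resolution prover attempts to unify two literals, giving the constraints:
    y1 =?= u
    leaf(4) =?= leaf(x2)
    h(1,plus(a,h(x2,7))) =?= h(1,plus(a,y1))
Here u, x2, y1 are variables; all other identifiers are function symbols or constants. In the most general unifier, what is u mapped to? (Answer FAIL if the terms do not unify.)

Bind y1 := u; substituting into the one remaining equation that mentions y1 gives: h(1,plus(a,h(x2,7))) =?= h(1,plus(a,u)).
Decompose leaf/1: 4 =?= x2.
Bind x2 := 4; substituting into the remaining equation gives: h(1,plus(a,h(4,7))) =?= h(1,plus(a,u)).
Decompose h/2: 1 =?= 1,  plus(a,h(4,7)) =?= plus(a,u).
Delete trivial equation 1 =?= 1.
Decompose plus/2: a =?= a,  h(4,7) =?= u.
Delete trivial equation a =?= a.
Bind u := h(4,7). Substituting into the earlier binding gives y1 := h(4,7).
MGU = { y1 -> h(4,7), x2 -> 4, u -> h(4,7) }, so u -> h(4,7).

h(4,7)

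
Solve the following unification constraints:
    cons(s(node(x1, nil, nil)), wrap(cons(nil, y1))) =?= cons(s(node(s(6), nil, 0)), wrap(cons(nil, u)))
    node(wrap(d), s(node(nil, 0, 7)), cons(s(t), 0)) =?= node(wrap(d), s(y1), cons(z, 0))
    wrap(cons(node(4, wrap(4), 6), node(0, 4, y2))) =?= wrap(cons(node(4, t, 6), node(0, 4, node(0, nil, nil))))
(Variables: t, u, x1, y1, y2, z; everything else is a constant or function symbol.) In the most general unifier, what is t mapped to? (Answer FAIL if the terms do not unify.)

Decompose cons/2: s(node(x1, nil, nil)) =?= s(node(s(6), nil, 0)),  wrap(cons(nil, y1)) =?= wrap(cons(nil, u)).
Decompose s/1: node(x1, nil, nil) =?= node(s(6), nil, 0).
Decompose node/3: x1 =?= s(6),  nil =?= nil,  nil =?= 0.
Bind x1 := s(6); no other remaining equation mentions x1.
Delete trivial equation nil =?= nil.
Clash: constants nil and 0 differ; no unifier exists.

FAIL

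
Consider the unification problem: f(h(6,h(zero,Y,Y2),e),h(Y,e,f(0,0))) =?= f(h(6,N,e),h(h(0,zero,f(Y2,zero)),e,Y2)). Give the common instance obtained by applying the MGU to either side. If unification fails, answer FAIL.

f(h(6,h(zero,h(0,zero,f(f(0,0),zero)),f(0,0)),e),h(h(0,zero,f(f(0,0),zero)),e,f(0,0)))

Decompose f/2: h(6,h(zero,Y,Y2),e) =?= h(6,N,e),  h(Y,e,f(0,0)) =?= h(h(0,zero,f(Y2,zero)),e,Y2).
Decompose h/3: 6 =?= 6,  h(zero,Y,Y2) =?= N,  e =?= e.
Delete trivial equation 6 =?= 6.
Bind N := h(zero,Y,Y2); no other remaining equation mentions N.
Delete trivial equation e =?= e.
Decompose h/3: Y =?= h(0,zero,f(Y2,zero)),  e =?= e,  f(0,0) =?= Y2.
Bind Y := h(0,zero,f(Y2,zero)); no other remaining equation mentions Y. Substituting into the earlier binding gives N := h(zero,h(0,zero,f(Y2,zero)),Y2).
Delete trivial equation e =?= e.
Bind Y2 := f(0,0). Substituting into the earlier bindings gives N := h(zero,h(0,zero,f(f(0,0),zero)),f(0,0)), Y := h(0,zero,f(f(0,0),zero)).
Applying the MGU to either side gives f(h(6,h(zero,h(0,zero,f(f(0,0),zero)),f(0,0)),e),h(h(0,zero,f(f(0,0),zero)),e,f(0,0))).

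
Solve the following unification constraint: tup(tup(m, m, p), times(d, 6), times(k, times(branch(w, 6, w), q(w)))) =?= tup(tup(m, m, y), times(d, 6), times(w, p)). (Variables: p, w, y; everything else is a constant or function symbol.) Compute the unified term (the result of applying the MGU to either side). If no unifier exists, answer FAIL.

Decompose tup/3: tup(m, m, p) =?= tup(m, m, y),  times(d, 6) =?= times(d, 6),  times(k, times(branch(w, 6, w), q(w))) =?= times(w, p).
Decompose tup/3: m =?= m,  m =?= m,  p =?= y.
Delete trivial equation m =?= m.
Delete trivial equation m =?= m.
Bind p := y; substituting into the one remaining equation that mentions p gives: times(k, times(branch(w, 6, w), q(w))) =?= times(w, y).
Delete trivial equation times(d, 6) =?= times(d, 6).
Decompose times/2: k =?= w,  times(branch(w, 6, w), q(w)) =?= y.
Bind w := k; substituting into the remaining equation gives: times(branch(k, 6, k), q(k)) =?= y.
Bind y := times(branch(k, 6, k), q(k)). Substituting into the earlier binding gives p := times(branch(k, 6, k), q(k)).
Applying the MGU to either side gives tup(tup(m, m, times(branch(k, 6, k), q(k))), times(d, 6), times(k, times(branch(k, 6, k), q(k)))).

tup(tup(m, m, times(branch(k, 6, k), q(k))), times(d, 6), times(k, times(branch(k, 6, k), q(k))))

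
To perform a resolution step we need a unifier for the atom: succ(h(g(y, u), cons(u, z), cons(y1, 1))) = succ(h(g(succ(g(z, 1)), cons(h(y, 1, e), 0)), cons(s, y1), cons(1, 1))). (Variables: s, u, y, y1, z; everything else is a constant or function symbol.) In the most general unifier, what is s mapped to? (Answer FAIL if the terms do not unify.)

Decompose succ/1: h(g(y, u), cons(u, z), cons(y1, 1)) = h(g(succ(g(z, 1)), cons(h(y, 1, e), 0)), cons(s, y1), cons(1, 1)).
Decompose h/3: g(y, u) = g(succ(g(z, 1)), cons(h(y, 1, e), 0)),  cons(u, z) = cons(s, y1),  cons(y1, 1) = cons(1, 1).
Decompose g/2: y = succ(g(z, 1)),  u = cons(h(y, 1, e), 0).
Bind y := succ(g(z, 1)); substituting into the one remaining equation that mentions y gives: u = cons(h(succ(g(z, 1)), 1, e), 0).
Bind u := cons(h(succ(g(z, 1)), 1, e), 0); substituting into the one remaining equation that mentions u gives: cons(cons(h(succ(g(z, 1)), 1, e), 0), z) = cons(s, y1).
Decompose cons/2: cons(h(succ(g(z, 1)), 1, e), 0) = s,  z = y1.
Bind s := cons(h(succ(g(z, 1)), 1, e), 0); no other remaining equation mentions s.
Bind z := y1; no other remaining equation mentions z. Substituting into the earlier bindings gives y := succ(g(y1, 1)), u := cons(h(succ(g(y1, 1)), 1, e), 0), s := cons(h(succ(g(y1, 1)), 1, e), 0).
Decompose cons/2: y1 = 1,  1 = 1.
Bind y1 := 1; no other remaining equation mentions y1. Substituting into the earlier bindings gives y := succ(g(1, 1)), u := cons(h(succ(g(1, 1)), 1, e), 0), s := cons(h(succ(g(1, 1)), 1, e), 0), z := 1.
Delete trivial equation 1 = 1.
MGU = { y ↦ succ(g(1, 1)), u ↦ cons(h(succ(g(1, 1)), 1, e), 0), s ↦ cons(h(succ(g(1, 1)), 1, e), 0), z ↦ 1, y1 ↦ 1 }, so s ↦ cons(h(succ(g(1, 1)), 1, e), 0).

cons(h(succ(g(1, 1)), 1, e), 0)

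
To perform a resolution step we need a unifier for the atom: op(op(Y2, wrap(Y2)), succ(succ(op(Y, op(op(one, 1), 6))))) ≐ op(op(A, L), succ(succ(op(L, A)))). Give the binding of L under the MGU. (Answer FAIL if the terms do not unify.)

wrap(op(op(one, 1), 6))

Decompose op/2: op(Y2, wrap(Y2)) ≐ op(A, L),  succ(succ(op(Y, op(op(one, 1), 6)))) ≐ succ(succ(op(L, A))).
Decompose op/2: Y2 ≐ A,  wrap(Y2) ≐ L.
Bind Y2 := A; substituting into the one remaining equation that mentions Y2 gives: wrap(A) ≐ L.
Bind L := wrap(A); substituting into the remaining equation gives: succ(succ(op(Y, op(op(one, 1), 6)))) ≐ succ(succ(op(wrap(A), A))).
Decompose succ/1: succ(op(Y, op(op(one, 1), 6))) ≐ succ(op(wrap(A), A)).
Decompose succ/1: op(Y, op(op(one, 1), 6)) ≐ op(wrap(A), A).
Decompose op/2: Y ≐ wrap(A),  op(op(one, 1), 6) ≐ A.
Bind Y := wrap(A); no other remaining equation mentions Y.
Bind A := op(op(one, 1), 6). Substituting into the earlier bindings gives Y2 := op(op(one, 1), 6), L := wrap(op(op(one, 1), 6)), Y := wrap(op(op(one, 1), 6)).
MGU = { Y2 ↦ op(op(one, 1), 6), L ↦ wrap(op(op(one, 1), 6)), Y ↦ wrap(op(op(one, 1), 6)), A ↦ op(op(one, 1), 6) }, so L ↦ wrap(op(op(one, 1), 6)).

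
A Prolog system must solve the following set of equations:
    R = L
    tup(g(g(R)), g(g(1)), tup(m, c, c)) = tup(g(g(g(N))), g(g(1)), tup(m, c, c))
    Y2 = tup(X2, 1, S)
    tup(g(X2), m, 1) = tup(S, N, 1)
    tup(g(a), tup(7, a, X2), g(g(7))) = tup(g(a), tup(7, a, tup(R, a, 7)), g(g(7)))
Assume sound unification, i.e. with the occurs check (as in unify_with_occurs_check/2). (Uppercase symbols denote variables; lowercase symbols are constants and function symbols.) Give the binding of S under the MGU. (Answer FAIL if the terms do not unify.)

g(tup(g(m), a, 7))

Bind R := L; substituting into the 2 remaining equations that mention R gives: tup(g(g(L)), g(g(1)), tup(m, c, c)) = tup(g(g(g(N))), g(g(1)), tup(m, c, c)),  tup(g(a), tup(7, a, X2), g(g(7))) = tup(g(a), tup(7, a, tup(L, a, 7)), g(g(7))).
Decompose tup/3: g(g(L)) = g(g(g(N))),  g(g(1)) = g(g(1)),  tup(m, c, c) = tup(m, c, c).
Decompose g/1: g(L) = g(g(N)).
Decompose g/1: L = g(N).
Bind L := g(N); substituting into the one remaining equation that mentions L gives: tup(g(a), tup(7, a, X2), g(g(7))) = tup(g(a), tup(7, a, tup(g(N), a, 7)), g(g(7))). Substituting into the earlier binding gives R := g(N).
Delete trivial equation g(g(1)) = g(g(1)).
Delete trivial equation tup(m, c, c) = tup(m, c, c).
Bind Y2 := tup(X2, 1, S); no other remaining equation mentions Y2.
Decompose tup/3: g(X2) = S,  m = N,  1 = 1.
Bind S := g(X2); no other remaining equation mentions S. Substituting into the earlier binding gives Y2 := tup(X2, 1, g(X2)).
Bind N := m; substituting into the one remaining equation that mentions N gives: tup(g(a), tup(7, a, X2), g(g(7))) = tup(g(a), tup(7, a, tup(g(m), a, 7)), g(g(7))). Substituting into the earlier bindings gives R := g(m), L := g(m).
Delete trivial equation 1 = 1.
Decompose tup/3: g(a) = g(a),  tup(7, a, X2) = tup(7, a, tup(g(m), a, 7)),  g(g(7)) = g(g(7)).
Delete trivial equation g(a) = g(a).
Decompose tup/3: 7 = 7,  a = a,  X2 = tup(g(m), a, 7).
Delete trivial equation 7 = 7.
Delete trivial equation a = a.
Bind X2 := tup(g(m), a, 7); no other remaining equation mentions X2. Substituting into the earlier bindings gives Y2 := tup(tup(g(m), a, 7), 1, g(tup(g(m), a, 7))), S := g(tup(g(m), a, 7)).
Delete trivial equation g(g(7)) = g(g(7)).
MGU = { R = g(m), L = g(m), Y2 = tup(tup(g(m), a, 7), 1, g(tup(g(m), a, 7))), S = g(tup(g(m), a, 7)), N = m, X2 = tup(g(m), a, 7) }, so S = g(tup(g(m), a, 7)).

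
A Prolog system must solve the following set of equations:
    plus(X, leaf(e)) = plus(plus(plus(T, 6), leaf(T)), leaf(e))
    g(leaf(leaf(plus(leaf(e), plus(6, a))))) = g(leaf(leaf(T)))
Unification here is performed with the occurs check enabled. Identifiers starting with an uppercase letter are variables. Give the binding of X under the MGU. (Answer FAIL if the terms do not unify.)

Decompose plus/2: X = plus(plus(T, 6), leaf(T)),  leaf(e) = leaf(e).
Bind X := plus(plus(T, 6), leaf(T)); no other remaining equation mentions X.
Delete trivial equation leaf(e) = leaf(e).
Decompose g/1: leaf(leaf(plus(leaf(e), plus(6, a)))) = leaf(leaf(T)).
Decompose leaf/1: leaf(plus(leaf(e), plus(6, a))) = leaf(T).
Decompose leaf/1: plus(leaf(e), plus(6, a)) = T.
Bind T := plus(leaf(e), plus(6, a)). Substituting into the earlier binding gives X := plus(plus(plus(leaf(e), plus(6, a)), 6), leaf(plus(leaf(e), plus(6, a)))).
MGU = { X = plus(plus(plus(leaf(e), plus(6, a)), 6), leaf(plus(leaf(e), plus(6, a)))), T = plus(leaf(e), plus(6, a)) }, so X = plus(plus(plus(leaf(e), plus(6, a)), 6), leaf(plus(leaf(e), plus(6, a)))).

plus(plus(plus(leaf(e), plus(6, a)), 6), leaf(plus(leaf(e), plus(6, a))))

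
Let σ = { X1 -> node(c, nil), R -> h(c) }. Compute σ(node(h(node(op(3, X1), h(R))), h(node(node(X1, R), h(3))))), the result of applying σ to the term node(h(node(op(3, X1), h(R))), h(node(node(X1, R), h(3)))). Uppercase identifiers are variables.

Replace each occurrence of X1 with node(c, nil).
Replace each occurrence of R with h(c).
Result: node(h(node(op(3, node(c, nil)), h(h(c)))), h(node(node(node(c, nil), h(c)), h(3)))).

node(h(node(op(3, node(c, nil)), h(h(c)))), h(node(node(node(c, nil), h(c)), h(3))))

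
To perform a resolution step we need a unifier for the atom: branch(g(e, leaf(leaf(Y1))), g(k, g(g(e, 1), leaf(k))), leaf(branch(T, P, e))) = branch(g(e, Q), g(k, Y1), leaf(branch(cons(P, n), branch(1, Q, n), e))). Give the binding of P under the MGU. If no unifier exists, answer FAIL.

Decompose branch/3: g(e, leaf(leaf(Y1))) = g(e, Q),  g(k, g(g(e, 1), leaf(k))) = g(k, Y1),  leaf(branch(T, P, e)) = leaf(branch(cons(P, n), branch(1, Q, n), e)).
Decompose g/2: e = e,  leaf(leaf(Y1)) = Q.
Delete trivial equation e = e.
Bind Q := leaf(leaf(Y1)); substituting into the one remaining equation that mentions Q gives: leaf(branch(T, P, e)) = leaf(branch(cons(P, n), branch(1, leaf(leaf(Y1)), n), e)).
Decompose g/2: k = k,  g(g(e, 1), leaf(k)) = Y1.
Delete trivial equation k = k.
Bind Y1 := g(g(e, 1), leaf(k)); substituting into the remaining equation gives: leaf(branch(T, P, e)) = leaf(branch(cons(P, n), branch(1, leaf(leaf(g(g(e, 1), leaf(k)))), n), e)). Substituting into the earlier binding gives Q := leaf(leaf(g(g(e, 1), leaf(k)))).
Decompose leaf/1: branch(T, P, e) = branch(cons(P, n), branch(1, leaf(leaf(g(g(e, 1), leaf(k)))), n), e).
Decompose branch/3: T = cons(P, n),  P = branch(1, leaf(leaf(g(g(e, 1), leaf(k)))), n),  e = e.
Bind T := cons(P, n); no other remaining equation mentions T.
Bind P := branch(1, leaf(leaf(g(g(e, 1), leaf(k)))), n); no other remaining equation mentions P. Substituting into the earlier binding gives T := cons(branch(1, leaf(leaf(g(g(e, 1), leaf(k)))), n), n).
Delete trivial equation e = e.
MGU = { Q -> leaf(leaf(g(g(e, 1), leaf(k)))), Y1 -> g(g(e, 1), leaf(k)), T -> cons(branch(1, leaf(leaf(g(g(e, 1), leaf(k)))), n), n), P -> branch(1, leaf(leaf(g(g(e, 1), leaf(k)))), n) }, so P -> branch(1, leaf(leaf(g(g(e, 1), leaf(k)))), n).

branch(1, leaf(leaf(g(g(e, 1), leaf(k)))), n)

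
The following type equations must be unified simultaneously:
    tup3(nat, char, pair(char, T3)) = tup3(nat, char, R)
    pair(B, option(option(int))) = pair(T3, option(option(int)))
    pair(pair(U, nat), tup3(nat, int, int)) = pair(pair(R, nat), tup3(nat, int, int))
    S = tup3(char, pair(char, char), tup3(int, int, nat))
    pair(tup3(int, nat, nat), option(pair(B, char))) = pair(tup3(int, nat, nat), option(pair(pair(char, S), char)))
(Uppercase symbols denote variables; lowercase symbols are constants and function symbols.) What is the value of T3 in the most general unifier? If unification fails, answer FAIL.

pair(char, tup3(char, pair(char, char), tup3(int, int, nat)))

Decompose tup3/3: nat = nat,  char = char,  pair(char, T3) = R.
Delete trivial equation nat = nat.
Delete trivial equation char = char.
Bind R := pair(char, T3); substituting into the one remaining equation that mentions R gives: pair(pair(U, nat), tup3(nat, int, int)) = pair(pair(pair(char, T3), nat), tup3(nat, int, int)).
Decompose pair/2: B = T3,  option(option(int)) = option(option(int)).
Bind B := T3; substituting into the one remaining equation that mentions B gives: pair(tup3(int, nat, nat), option(pair(T3, char))) = pair(tup3(int, nat, nat), option(pair(pair(char, S), char))).
Delete trivial equation option(option(int)) = option(option(int)).
Decompose pair/2: pair(U, nat) = pair(pair(char, T3), nat),  tup3(nat, int, int) = tup3(nat, int, int).
Decompose pair/2: U = pair(char, T3),  nat = nat.
Bind U := pair(char, T3); no other remaining equation mentions U.
Delete trivial equation nat = nat.
Delete trivial equation tup3(nat, int, int) = tup3(nat, int, int).
Bind S := tup3(char, pair(char, char), tup3(int, int, nat)); substituting into the remaining equation gives: pair(tup3(int, nat, nat), option(pair(T3, char))) = pair(tup3(int, nat, nat), option(pair(pair(char, tup3(char, pair(char, char), tup3(int, int, nat))), char))).
Decompose pair/2: tup3(int, nat, nat) = tup3(int, nat, nat),  option(pair(T3, char)) = option(pair(pair(char, tup3(char, pair(char, char), tup3(int, int, nat))), char)).
Delete trivial equation tup3(int, nat, nat) = tup3(int, nat, nat).
Decompose option/1: pair(T3, char) = pair(pair(char, tup3(char, pair(char, char), tup3(int, int, nat))), char).
Decompose pair/2: T3 = pair(char, tup3(char, pair(char, char), tup3(int, int, nat))),  char = char.
Bind T3 := pair(char, tup3(char, pair(char, char), tup3(int, int, nat))); no other remaining equation mentions T3. Substituting into the earlier bindings gives R := pair(char, pair(char, tup3(char, pair(char, char), tup3(int, int, nat)))), B := pair(char, tup3(char, pair(char, char), tup3(int, int, nat))), U := pair(char, pair(char, tup3(char, pair(char, char), tup3(int, int, nat)))).
Delete trivial equation char = char.
MGU = { R ↦ pair(char, pair(char, tup3(char, pair(char, char), tup3(int, int, nat)))), B ↦ pair(char, tup3(char, pair(char, char), tup3(int, int, nat))), U ↦ pair(char, pair(char, tup3(char, pair(char, char), tup3(int, int, nat)))), S ↦ tup3(char, pair(char, char), tup3(int, int, nat)), T3 ↦ pair(char, tup3(char, pair(char, char), tup3(int, int, nat))) }, so T3 ↦ pair(char, tup3(char, pair(char, char), tup3(int, int, nat))).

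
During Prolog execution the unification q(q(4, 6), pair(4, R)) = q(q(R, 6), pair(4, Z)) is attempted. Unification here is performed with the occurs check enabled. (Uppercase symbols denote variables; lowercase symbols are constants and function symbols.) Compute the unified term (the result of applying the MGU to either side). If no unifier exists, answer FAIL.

q(q(4, 6), pair(4, 4))

Decompose q/2: q(4, 6) = q(R, 6),  pair(4, R) = pair(4, Z).
Decompose q/2: 4 = R,  6 = 6.
Bind R := 4; substituting into the one remaining equation that mentions R gives: pair(4, 4) = pair(4, Z).
Delete trivial equation 6 = 6.
Decompose pair/2: 4 = 4,  4 = Z.
Delete trivial equation 4 = 4.
Bind Z := 4.
Applying the MGU to either side gives q(q(4, 6), pair(4, 4)).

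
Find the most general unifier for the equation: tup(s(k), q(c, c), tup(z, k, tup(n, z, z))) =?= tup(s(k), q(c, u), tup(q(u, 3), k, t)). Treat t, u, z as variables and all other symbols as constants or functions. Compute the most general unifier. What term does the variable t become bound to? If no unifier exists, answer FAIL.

tup(n, q(c, 3), q(c, 3))

Decompose tup/3: s(k) =?= s(k),  q(c, c) =?= q(c, u),  tup(z, k, tup(n, z, z)) =?= tup(q(u, 3), k, t).
Delete trivial equation s(k) =?= s(k).
Decompose q/2: c =?= c,  c =?= u.
Delete trivial equation c =?= c.
Bind u := c; substituting into the remaining equation gives: tup(z, k, tup(n, z, z)) =?= tup(q(c, 3), k, t).
Decompose tup/3: z =?= q(c, 3),  k =?= k,  tup(n, z, z) =?= t.
Bind z := q(c, 3); substituting into the one remaining equation that mentions z gives: tup(n, q(c, 3), q(c, 3)) =?= t.
Delete trivial equation k =?= k.
Bind t := tup(n, q(c, 3), q(c, 3)).
MGU = { u ↦ c, z ↦ q(c, 3), t ↦ tup(n, q(c, 3), q(c, 3)) }, so t ↦ tup(n, q(c, 3), q(c, 3)).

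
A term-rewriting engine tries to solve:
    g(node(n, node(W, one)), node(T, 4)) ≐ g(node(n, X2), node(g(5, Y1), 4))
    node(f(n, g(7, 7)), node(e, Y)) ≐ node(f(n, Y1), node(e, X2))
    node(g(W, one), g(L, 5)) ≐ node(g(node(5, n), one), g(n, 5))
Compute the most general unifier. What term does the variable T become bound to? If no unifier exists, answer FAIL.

g(5, g(7, 7))

Decompose g/2: node(n, node(W, one)) ≐ node(n, X2),  node(T, 4) ≐ node(g(5, Y1), 4).
Decompose node/2: n ≐ n,  node(W, one) ≐ X2.
Delete trivial equation n ≐ n.
Bind X2 := node(W, one); substituting into the one remaining equation that mentions X2 gives: node(f(n, g(7, 7)), node(e, Y)) ≐ node(f(n, Y1), node(e, node(W, one))).
Decompose node/2: T ≐ g(5, Y1),  4 ≐ 4.
Bind T := g(5, Y1); no other remaining equation mentions T.
Delete trivial equation 4 ≐ 4.
Decompose node/2: f(n, g(7, 7)) ≐ f(n, Y1),  node(e, Y) ≐ node(e, node(W, one)).
Decompose f/2: n ≐ n,  g(7, 7) ≐ Y1.
Delete trivial equation n ≐ n.
Bind Y1 := g(7, 7); no other remaining equation mentions Y1. Substituting into the earlier binding gives T := g(5, g(7, 7)).
Decompose node/2: e ≐ e,  Y ≐ node(W, one).
Delete trivial equation e ≐ e.
Bind Y := node(W, one); no other remaining equation mentions Y.
Decompose node/2: g(W, one) ≐ g(node(5, n), one),  g(L, 5) ≐ g(n, 5).
Decompose g/2: W ≐ node(5, n),  one ≐ one.
Bind W := node(5, n); no other remaining equation mentions W. Substituting into the earlier bindings gives X2 := node(node(5, n), one), Y := node(node(5, n), one).
Delete trivial equation one ≐ one.
Decompose g/2: L ≐ n,  5 ≐ 5.
Bind L := n; no other remaining equation mentions L.
Delete trivial equation 5 ≐ 5.
MGU = { X2 := node(node(5, n), one), T := g(5, g(7, 7)), Y1 := g(7, 7), Y := node(node(5, n), one), W := node(5, n), L := n }, so T := g(5, g(7, 7)).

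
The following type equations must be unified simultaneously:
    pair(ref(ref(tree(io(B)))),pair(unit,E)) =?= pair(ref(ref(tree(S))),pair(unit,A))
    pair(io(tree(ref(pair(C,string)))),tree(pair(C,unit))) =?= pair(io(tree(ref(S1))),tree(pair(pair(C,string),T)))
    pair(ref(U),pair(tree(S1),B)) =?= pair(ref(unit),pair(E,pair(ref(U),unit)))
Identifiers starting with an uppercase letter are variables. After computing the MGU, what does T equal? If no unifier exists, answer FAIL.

FAIL

Decompose pair/2: ref(ref(tree(io(B)))) =?= ref(ref(tree(S))),  pair(unit,E) =?= pair(unit,A).
Decompose ref/1: ref(tree(io(B))) =?= ref(tree(S)).
Decompose ref/1: tree(io(B)) =?= tree(S).
Decompose tree/1: io(B) =?= S.
Bind S := io(B); no other remaining equation mentions S.
Decompose pair/2: unit =?= unit,  E =?= A.
Delete trivial equation unit =?= unit.
Bind E := A; substituting into the one remaining equation that mentions E gives: pair(ref(U),pair(tree(S1),B)) =?= pair(ref(unit),pair(A,pair(ref(U),unit))).
Decompose pair/2: io(tree(ref(pair(C,string)))) =?= io(tree(ref(S1))),  tree(pair(C,unit)) =?= tree(pair(pair(C,string),T)).
Decompose io/1: tree(ref(pair(C,string))) =?= tree(ref(S1)).
Decompose tree/1: ref(pair(C,string)) =?= ref(S1).
Decompose ref/1: pair(C,string) =?= S1.
Bind S1 := pair(C,string); substituting into the one remaining equation that mentions S1 gives: pair(ref(U),pair(tree(pair(C,string)),B)) =?= pair(ref(unit),pair(A,pair(ref(U),unit))).
Decompose tree/1: pair(C,unit) =?= pair(pair(C,string),T).
Decompose pair/2: C =?= pair(C,string),  unit =?= T.
Occurs check fails: C occurs in pair(C,string); the equation C =?= pair(C,string) has no finite solution.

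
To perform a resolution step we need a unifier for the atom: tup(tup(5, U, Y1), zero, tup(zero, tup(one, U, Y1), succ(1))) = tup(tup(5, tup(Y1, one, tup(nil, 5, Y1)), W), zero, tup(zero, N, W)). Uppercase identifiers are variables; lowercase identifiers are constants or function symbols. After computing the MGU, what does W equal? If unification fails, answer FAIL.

Decompose tup/3: tup(5, U, Y1) = tup(5, tup(Y1, one, tup(nil, 5, Y1)), W),  zero = zero,  tup(zero, tup(one, U, Y1), succ(1)) = tup(zero, N, W).
Decompose tup/3: 5 = 5,  U = tup(Y1, one, tup(nil, 5, Y1)),  Y1 = W.
Delete trivial equation 5 = 5.
Bind U := tup(Y1, one, tup(nil, 5, Y1)); substituting into the one remaining equation that mentions U gives: tup(zero, tup(one, tup(Y1, one, tup(nil, 5, Y1)), Y1), succ(1)) = tup(zero, N, W).
Bind Y1 := W; substituting into the one remaining equation that mentions Y1 gives: tup(zero, tup(one, tup(W, one, tup(nil, 5, W)), W), succ(1)) = tup(zero, N, W). Substituting into the earlier binding gives U := tup(W, one, tup(nil, 5, W)).
Delete trivial equation zero = zero.
Decompose tup/3: zero = zero,  tup(one, tup(W, one, tup(nil, 5, W)), W) = N,  succ(1) = W.
Delete trivial equation zero = zero.
Bind N := tup(one, tup(W, one, tup(nil, 5, W)), W); no other remaining equation mentions N.
Bind W := succ(1). Substituting into the earlier bindings gives U := tup(succ(1), one, tup(nil, 5, succ(1))), Y1 := succ(1), N := tup(one, tup(succ(1), one, tup(nil, 5, succ(1))), succ(1)).
MGU = { U -> tup(succ(1), one, tup(nil, 5, succ(1))), Y1 -> succ(1), N -> tup(one, tup(succ(1), one, tup(nil, 5, succ(1))), succ(1)), W -> succ(1) }, so W -> succ(1).

succ(1)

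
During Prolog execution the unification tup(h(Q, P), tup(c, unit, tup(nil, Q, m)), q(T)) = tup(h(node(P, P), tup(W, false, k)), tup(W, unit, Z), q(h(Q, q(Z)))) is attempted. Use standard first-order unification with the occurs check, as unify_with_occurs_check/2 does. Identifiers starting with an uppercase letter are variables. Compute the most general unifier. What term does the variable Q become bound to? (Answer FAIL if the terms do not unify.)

Decompose tup/3: h(Q, P) = h(node(P, P), tup(W, false, k)),  tup(c, unit, tup(nil, Q, m)) = tup(W, unit, Z),  q(T) = q(h(Q, q(Z))).
Decompose h/2: Q = node(P, P),  P = tup(W, false, k).
Bind Q := node(P, P); substituting into the 2 remaining equations that mention Q gives: tup(c, unit, tup(nil, node(P, P), m)) = tup(W, unit, Z),  q(T) = q(h(node(P, P), q(Z))).
Bind P := tup(W, false, k); substituting into the remaining equations gives: tup(c, unit, tup(nil, node(tup(W, false, k), tup(W, false, k)), m)) = tup(W, unit, Z),  q(T) = q(h(node(tup(W, false, k), tup(W, false, k)), q(Z))). Substituting into the earlier binding gives Q := node(tup(W, false, k), tup(W, false, k)).
Decompose tup/3: c = W,  unit = unit,  tup(nil, node(tup(W, false, k), tup(W, false, k)), m) = Z.
Bind W := c; substituting into the 2 remaining equations that mention W gives: tup(nil, node(tup(c, false, k), tup(c, false, k)), m) = Z,  q(T) = q(h(node(tup(c, false, k), tup(c, false, k)), q(Z))). Substituting into the earlier bindings gives Q := node(tup(c, false, k), tup(c, false, k)), P := tup(c, false, k).
Delete trivial equation unit = unit.
Bind Z := tup(nil, node(tup(c, false, k), tup(c, false, k)), m); substituting into the remaining equation gives: q(T) = q(h(node(tup(c, false, k), tup(c, false, k)), q(tup(nil, node(tup(c, false, k), tup(c, false, k)), m)))).
Decompose q/1: T = h(node(tup(c, false, k), tup(c, false, k)), q(tup(nil, node(tup(c, false, k), tup(c, false, k)), m))).
Bind T := h(node(tup(c, false, k), tup(c, false, k)), q(tup(nil, node(tup(c, false, k), tup(c, false, k)), m))).
MGU = { Q = node(tup(c, false, k), tup(c, false, k)), P = tup(c, false, k), W = c, Z = tup(nil, node(tup(c, false, k), tup(c, false, k)), m), T = h(node(tup(c, false, k), tup(c, false, k)), q(tup(nil, node(tup(c, false, k), tup(c, false, k)), m))) }, so Q = node(tup(c, false, k), tup(c, false, k)).

node(tup(c, false, k), tup(c, false, k))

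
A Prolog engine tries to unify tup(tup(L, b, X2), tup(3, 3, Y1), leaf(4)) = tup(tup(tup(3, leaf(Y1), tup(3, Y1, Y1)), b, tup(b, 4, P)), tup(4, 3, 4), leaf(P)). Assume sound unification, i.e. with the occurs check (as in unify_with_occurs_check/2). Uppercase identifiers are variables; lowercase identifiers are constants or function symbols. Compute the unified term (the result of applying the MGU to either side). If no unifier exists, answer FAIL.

Decompose tup/3: tup(L, b, X2) = tup(tup(3, leaf(Y1), tup(3, Y1, Y1)), b, tup(b, 4, P)),  tup(3, 3, Y1) = tup(4, 3, 4),  leaf(4) = leaf(P).
Decompose tup/3: L = tup(3, leaf(Y1), tup(3, Y1, Y1)),  b = b,  X2 = tup(b, 4, P).
Bind L := tup(3, leaf(Y1), tup(3, Y1, Y1)); no other remaining equation mentions L.
Delete trivial equation b = b.
Bind X2 := tup(b, 4, P); no other remaining equation mentions X2.
Decompose tup/3: 3 = 4,  3 = 3,  Y1 = 4.
Clash: constants 3 and 4 differ; no unifier exists.

FAIL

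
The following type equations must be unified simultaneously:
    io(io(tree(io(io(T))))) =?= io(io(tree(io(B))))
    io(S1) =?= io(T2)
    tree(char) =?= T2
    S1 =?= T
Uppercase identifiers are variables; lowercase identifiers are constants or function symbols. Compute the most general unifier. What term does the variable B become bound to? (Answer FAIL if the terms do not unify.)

io(tree(char))

Decompose io/1: io(tree(io(io(T)))) =?= io(tree(io(B))).
Decompose io/1: tree(io(io(T))) =?= tree(io(B)).
Decompose tree/1: io(io(T)) =?= io(B).
Decompose io/1: io(T) =?= B.
Bind B := io(T); no other remaining equation mentions B.
Decompose io/1: S1 =?= T2.
Bind S1 := T2; substituting into the one remaining equation that mentions S1 gives: T2 =?= T.
Bind T2 := tree(char); substituting into the remaining equation gives: tree(char) =?= T. Substituting into the earlier binding gives S1 := tree(char).
Bind T := tree(char). Substituting into the earlier binding gives B := io(tree(char)).
MGU = { B := io(tree(char)), S1 := tree(char), T2 := tree(char), T := tree(char) }, so B := io(tree(char)).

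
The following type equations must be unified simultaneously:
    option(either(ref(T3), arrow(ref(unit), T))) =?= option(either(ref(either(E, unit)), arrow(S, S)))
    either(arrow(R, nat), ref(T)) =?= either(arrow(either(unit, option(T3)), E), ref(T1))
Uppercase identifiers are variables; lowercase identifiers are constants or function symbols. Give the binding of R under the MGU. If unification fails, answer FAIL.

either(unit, option(either(nat, unit)))

Decompose option/1: either(ref(T3), arrow(ref(unit), T)) =?= either(ref(either(E, unit)), arrow(S, S)).
Decompose either/2: ref(T3) =?= ref(either(E, unit)),  arrow(ref(unit), T) =?= arrow(S, S).
Decompose ref/1: T3 =?= either(E, unit).
Bind T3 := either(E, unit); substituting into the one remaining equation that mentions T3 gives: either(arrow(R, nat), ref(T)) =?= either(arrow(either(unit, option(either(E, unit))), E), ref(T1)).
Decompose arrow/2: ref(unit) =?= S,  T =?= S.
Bind S := ref(unit); substituting into the one remaining equation that mentions S gives: T =?= ref(unit).
Bind T := ref(unit); substituting into the remaining equation gives: either(arrow(R, nat), ref(ref(unit))) =?= either(arrow(either(unit, option(either(E, unit))), E), ref(T1)).
Decompose either/2: arrow(R, nat) =?= arrow(either(unit, option(either(E, unit))), E),  ref(ref(unit)) =?= ref(T1).
Decompose arrow/2: R =?= either(unit, option(either(E, unit))),  nat =?= E.
Bind R := either(unit, option(either(E, unit))); no other remaining equation mentions R.
Bind E := nat; no other remaining equation mentions E. Substituting into the earlier bindings gives T3 := either(nat, unit), R := either(unit, option(either(nat, unit))).
Decompose ref/1: ref(unit) =?= T1.
Bind T1 := ref(unit).
MGU = { T3 := either(nat, unit), S := ref(unit), T := ref(unit), R := either(unit, option(either(nat, unit))), E := nat, T1 := ref(unit) }, so R := either(unit, option(either(nat, unit))).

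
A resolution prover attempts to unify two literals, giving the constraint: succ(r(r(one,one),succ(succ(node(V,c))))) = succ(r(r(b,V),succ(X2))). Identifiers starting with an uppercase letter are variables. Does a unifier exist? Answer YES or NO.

Decompose succ/1: r(r(one,one),succ(succ(node(V,c)))) = r(r(b,V),succ(X2)).
Decompose r/2: r(one,one) = r(b,V),  succ(succ(node(V,c))) = succ(X2).
Decompose r/2: one = b,  one = V.
Clash: constants one and b differ; no unifier exists.

NO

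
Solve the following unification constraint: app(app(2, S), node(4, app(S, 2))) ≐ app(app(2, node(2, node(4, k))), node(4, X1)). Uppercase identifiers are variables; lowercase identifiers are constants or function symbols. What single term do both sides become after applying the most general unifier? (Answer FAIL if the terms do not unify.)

app(app(2, node(2, node(4, k))), node(4, app(node(2, node(4, k)), 2)))

Decompose app/2: app(2, S) ≐ app(2, node(2, node(4, k))),  node(4, app(S, 2)) ≐ node(4, X1).
Decompose app/2: 2 ≐ 2,  S ≐ node(2, node(4, k)).
Delete trivial equation 2 ≐ 2.
Bind S := node(2, node(4, k)); substituting into the remaining equation gives: node(4, app(node(2, node(4, k)), 2)) ≐ node(4, X1).
Decompose node/2: 4 ≐ 4,  app(node(2, node(4, k)), 2) ≐ X1.
Delete trivial equation 4 ≐ 4.
Bind X1 := app(node(2, node(4, k)), 2).
Applying the MGU to either side gives app(app(2, node(2, node(4, k))), node(4, app(node(2, node(4, k)), 2))).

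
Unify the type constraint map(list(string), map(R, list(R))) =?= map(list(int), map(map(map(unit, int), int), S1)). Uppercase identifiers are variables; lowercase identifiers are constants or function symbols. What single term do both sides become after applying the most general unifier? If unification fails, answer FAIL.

FAIL

Decompose map/2: list(string) =?= list(int),  map(R, list(R)) =?= map(map(map(unit, int), int), S1).
Decompose list/1: string =?= int.
Clash: constants string and int differ; no unifier exists.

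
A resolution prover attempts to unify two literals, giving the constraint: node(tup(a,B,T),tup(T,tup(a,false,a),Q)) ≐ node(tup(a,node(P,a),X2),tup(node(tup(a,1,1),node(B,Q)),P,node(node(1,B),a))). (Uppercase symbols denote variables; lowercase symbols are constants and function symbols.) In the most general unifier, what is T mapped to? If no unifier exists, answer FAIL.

node(tup(a,1,1),node(node(tup(a,false,a),a),node(node(1,node(tup(a,false,a),a)),a)))

Decompose node/2: tup(a,B,T) ≐ tup(a,node(P,a),X2),  tup(T,tup(a,false,a),Q) ≐ tup(node(tup(a,1,1),node(B,Q)),P,node(node(1,B),a)).
Decompose tup/3: a ≐ a,  B ≐ node(P,a),  T ≐ X2.
Delete trivial equation a ≐ a.
Bind B := node(P,a); substituting into the one remaining equation that mentions B gives: tup(T,tup(a,false,a),Q) ≐ tup(node(tup(a,1,1),node(node(P,a),Q)),P,node(node(1,node(P,a)),a)).
Bind T := X2; substituting into the remaining equation gives: tup(X2,tup(a,false,a),Q) ≐ tup(node(tup(a,1,1),node(node(P,a),Q)),P,node(node(1,node(P,a)),a)).
Decompose tup/3: X2 ≐ node(tup(a,1,1),node(node(P,a),Q)),  tup(a,false,a) ≐ P,  Q ≐ node(node(1,node(P,a)),a).
Bind X2 := node(tup(a,1,1),node(node(P,a),Q)); no other remaining equation mentions X2. Substituting into the earlier binding gives T := node(tup(a,1,1),node(node(P,a),Q)).
Bind P := tup(a,false,a); substituting into the remaining equation gives: Q ≐ node(node(1,node(tup(a,false,a),a)),a). Substituting into the earlier bindings gives B := node(tup(a,false,a),a), T := node(tup(a,1,1),node(node(tup(a,false,a),a),Q)), X2 := node(tup(a,1,1),node(node(tup(a,false,a),a),Q)).
Bind Q := node(node(1,node(tup(a,false,a),a)),a). Substituting into the earlier bindings gives T := node(tup(a,1,1),node(node(tup(a,false,a),a),node(node(1,node(tup(a,false,a),a)),a))), X2 := node(tup(a,1,1),node(node(tup(a,false,a),a),node(node(1,node(tup(a,false,a),a)),a))).
MGU = { B -> node(tup(a,false,a),a), T -> node(tup(a,1,1),node(node(tup(a,false,a),a),node(node(1,node(tup(a,false,a),a)),a))), X2 -> node(tup(a,1,1),node(node(tup(a,false,a),a),node(node(1,node(tup(a,false,a),a)),a))), P -> tup(a,false,a), Q -> node(node(1,node(tup(a,false,a),a)),a) }, so T -> node(tup(a,1,1),node(node(tup(a,false,a),a),node(node(1,node(tup(a,false,a),a)),a))).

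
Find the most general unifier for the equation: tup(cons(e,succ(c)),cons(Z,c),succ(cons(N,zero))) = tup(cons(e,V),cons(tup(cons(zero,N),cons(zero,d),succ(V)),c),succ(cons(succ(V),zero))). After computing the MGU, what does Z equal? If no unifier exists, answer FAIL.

tup(cons(zero,succ(succ(c))),cons(zero,d),succ(succ(c)))

Decompose tup/3: cons(e,succ(c)) = cons(e,V),  cons(Z,c) = cons(tup(cons(zero,N),cons(zero,d),succ(V)),c),  succ(cons(N,zero)) = succ(cons(succ(V),zero)).
Decompose cons/2: e = e,  succ(c) = V.
Delete trivial equation e = e.
Bind V := succ(c); substituting into the remaining equations gives: cons(Z,c) = cons(tup(cons(zero,N),cons(zero,d),succ(succ(c))),c),  succ(cons(N,zero)) = succ(cons(succ(succ(c)),zero)).
Decompose cons/2: Z = tup(cons(zero,N),cons(zero,d),succ(succ(c))),  c = c.
Bind Z := tup(cons(zero,N),cons(zero,d),succ(succ(c))); no other remaining equation mentions Z.
Delete trivial equation c = c.
Decompose succ/1: cons(N,zero) = cons(succ(succ(c)),zero).
Decompose cons/2: N = succ(succ(c)),  zero = zero.
Bind N := succ(succ(c)); no other remaining equation mentions N. Substituting into the earlier binding gives Z := tup(cons(zero,succ(succ(c))),cons(zero,d),succ(succ(c))).
Delete trivial equation zero = zero.
MGU = { V := succ(c), Z := tup(cons(zero,succ(succ(c))),cons(zero,d),succ(succ(c))), N := succ(succ(c)) }, so Z := tup(cons(zero,succ(succ(c))),cons(zero,d),succ(succ(c))).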